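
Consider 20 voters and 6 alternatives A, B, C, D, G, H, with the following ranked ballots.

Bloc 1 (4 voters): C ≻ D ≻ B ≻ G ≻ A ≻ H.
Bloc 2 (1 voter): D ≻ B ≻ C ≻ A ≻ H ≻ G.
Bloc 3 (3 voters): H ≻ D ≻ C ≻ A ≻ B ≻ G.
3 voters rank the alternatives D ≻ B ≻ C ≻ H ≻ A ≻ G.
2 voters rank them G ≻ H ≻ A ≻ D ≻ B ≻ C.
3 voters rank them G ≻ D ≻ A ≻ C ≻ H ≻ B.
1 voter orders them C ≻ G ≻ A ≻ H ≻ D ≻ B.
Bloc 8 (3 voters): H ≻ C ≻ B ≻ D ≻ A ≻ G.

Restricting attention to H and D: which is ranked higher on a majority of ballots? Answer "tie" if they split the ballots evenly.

D

Ballots ranking H above D: 3 + 2 + 1 + 3 = 9.
Ballots ranking D above H: 20 − 9 = 11.
D wins the head-to-head 11–9.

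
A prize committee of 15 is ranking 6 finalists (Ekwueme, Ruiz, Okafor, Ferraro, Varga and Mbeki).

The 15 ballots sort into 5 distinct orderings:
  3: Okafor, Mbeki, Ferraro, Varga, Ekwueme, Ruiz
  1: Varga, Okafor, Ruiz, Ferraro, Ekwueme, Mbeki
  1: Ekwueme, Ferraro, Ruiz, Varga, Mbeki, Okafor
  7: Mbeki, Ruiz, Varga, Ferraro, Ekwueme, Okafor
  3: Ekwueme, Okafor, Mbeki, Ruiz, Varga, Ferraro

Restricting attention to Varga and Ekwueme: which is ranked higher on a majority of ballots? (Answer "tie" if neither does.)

Ballots ranking Varga above Ekwueme: 3 + 1 + 7 = 11.
Ballots ranking Ekwueme above Varga: 15 − 11 = 4.
Varga wins the head-to-head 11–4.

Varga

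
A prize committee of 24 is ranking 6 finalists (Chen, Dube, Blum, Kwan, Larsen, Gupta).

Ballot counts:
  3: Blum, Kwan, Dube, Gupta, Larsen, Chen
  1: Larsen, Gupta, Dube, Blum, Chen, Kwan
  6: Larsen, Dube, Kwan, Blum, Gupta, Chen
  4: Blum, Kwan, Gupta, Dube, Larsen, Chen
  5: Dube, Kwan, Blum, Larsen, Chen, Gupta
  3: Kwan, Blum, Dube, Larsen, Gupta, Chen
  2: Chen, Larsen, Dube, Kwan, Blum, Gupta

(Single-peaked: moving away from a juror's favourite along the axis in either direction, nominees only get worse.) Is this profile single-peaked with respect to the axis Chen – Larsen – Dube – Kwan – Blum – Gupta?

Axis positions: Chen=1, Larsen=2, Dube=3, Kwan=4, Blum=5, Gupta=6.
Faction 1 (peak Blum at position 5): ranking walks positions 5-4-3-6-2-1, expanding outward from the peak — single-peaked.
Faction 2: ranking walks positions 2-6-3-5-1-4; Gupta is ranked above Dube even though Dube lies between Gupta and the peak Larsen on the axis — preferences dip and rise again. Not single-peaked.
Faction 3 (peak Larsen at position 2): ranking walks positions 2-3-4-5-6-1, expanding outward from the peak — single-peaked.
Faction 4 (peak Blum at position 5): ranking walks positions 5-4-6-3-2-1, expanding outward from the peak — single-peaked.
Faction 5 (peak Dube at position 3): ranking walks positions 3-4-5-2-1-6, expanding outward from the peak — single-peaked.
Faction 6 (peak Kwan at position 4): ranking walks positions 4-5-3-2-6-1, expanding outward from the peak — single-peaked.
Faction 7 (peak Chen at position 1): ranking walks positions 1-2-3-4-5-6, expanding outward from the peak — single-peaked.
Faction 2 violates single-peakedness, so the profile is not single-peaked on this axis.

no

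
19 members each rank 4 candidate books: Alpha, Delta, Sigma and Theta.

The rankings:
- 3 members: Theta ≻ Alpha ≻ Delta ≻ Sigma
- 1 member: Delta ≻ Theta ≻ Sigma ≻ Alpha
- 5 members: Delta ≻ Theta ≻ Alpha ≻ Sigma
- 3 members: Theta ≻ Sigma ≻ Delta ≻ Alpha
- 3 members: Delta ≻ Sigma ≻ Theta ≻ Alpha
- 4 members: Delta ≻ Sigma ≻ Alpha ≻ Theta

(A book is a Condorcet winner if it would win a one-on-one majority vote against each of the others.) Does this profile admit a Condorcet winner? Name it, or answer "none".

Delta

Pairwise majorities:
Alpha vs Delta: Alpha is ranked higher on 3 ballots, Delta on 16. Delta wins 16–3.
Alpha vs Sigma: 8 to 11, Sigma.
Alpha vs Theta: Theta wins 15–4.
Delta–Sigma: Delta 16–3.
Delta vs Theta: Delta, 13–6.
Sigma vs Theta: Theta wins 12–7.
Delta defeats every rival head-to-head and is the Condorcet winner.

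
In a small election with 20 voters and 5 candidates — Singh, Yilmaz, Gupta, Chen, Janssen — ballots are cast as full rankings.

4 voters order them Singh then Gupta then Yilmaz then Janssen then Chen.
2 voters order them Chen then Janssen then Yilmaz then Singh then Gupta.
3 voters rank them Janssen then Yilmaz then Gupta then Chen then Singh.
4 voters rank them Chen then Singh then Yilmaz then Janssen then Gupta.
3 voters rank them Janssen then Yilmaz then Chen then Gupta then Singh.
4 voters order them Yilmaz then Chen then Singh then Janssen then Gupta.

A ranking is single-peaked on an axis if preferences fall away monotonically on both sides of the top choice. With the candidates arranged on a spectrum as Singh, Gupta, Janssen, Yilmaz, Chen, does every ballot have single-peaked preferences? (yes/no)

Axis positions: Singh=1, Gupta=2, Janssen=3, Yilmaz=4, Chen=5.
Type 1: ranking walks positions 1-2-4-3-5; Yilmaz is ranked above Janssen even though Janssen lies between Yilmaz and the peak Singh on the axis — preferences dip and rise again. Not single-peaked.
Type 2: ranking walks positions 5-3-4-1-2; Janssen is ranked above Yilmaz even though Yilmaz lies between Janssen and the peak Chen on the axis — preferences dip and rise again. Not single-peaked.
Type 3 (peak Janssen at position 3): ranking walks positions 3-4-2-5-1, expanding outward from the peak — single-peaked.
Type 4: ranking walks positions 5-1-4-3-2; Singh is ranked above Yilmaz even though Yilmaz lies between Singh and the peak Chen on the axis — preferences dip and rise again. Not single-peaked.
Type 5 (peak Janssen at position 3): ranking walks positions 3-4-5-2-1, expanding outward from the peak — single-peaked.
Type 6: ranking walks positions 4-5-1-3-2; Singh is ranked above Janssen even though Janssen lies between Singh and the peak Yilmaz on the axis — preferences dip and rise again. Not single-peaked.
Type 1 violates single-peakedness, so the profile is not single-peaked on this axis.

no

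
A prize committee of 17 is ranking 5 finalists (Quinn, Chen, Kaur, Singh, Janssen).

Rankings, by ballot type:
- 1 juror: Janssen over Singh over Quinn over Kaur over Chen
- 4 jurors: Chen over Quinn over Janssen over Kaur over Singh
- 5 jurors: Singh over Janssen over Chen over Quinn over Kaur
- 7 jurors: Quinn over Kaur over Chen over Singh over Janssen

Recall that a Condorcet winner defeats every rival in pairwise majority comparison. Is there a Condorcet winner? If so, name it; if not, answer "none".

Chen

Check each pair by majority over 17 ballots:
Quinn vs Chen: Chen, 9–8.
Quinn–Kaur: Quinn 17–0.
Quinn–Singh: Quinn 11–6.
Quinn vs Janssen: Quinn, 11–6.
Chen–Kaur: Chen 9–8.
Chen vs Singh: Chen, 11–6.
Chen–Janssen: Chen 11–6.
Kaur–Singh: Kaur 11–6.
Kaur vs Janssen: Janssen wins 10–7.
Singh–Janssen: Singh 12–5.
Chen wins every pairwise contest, so Chen is the Condorcet winner.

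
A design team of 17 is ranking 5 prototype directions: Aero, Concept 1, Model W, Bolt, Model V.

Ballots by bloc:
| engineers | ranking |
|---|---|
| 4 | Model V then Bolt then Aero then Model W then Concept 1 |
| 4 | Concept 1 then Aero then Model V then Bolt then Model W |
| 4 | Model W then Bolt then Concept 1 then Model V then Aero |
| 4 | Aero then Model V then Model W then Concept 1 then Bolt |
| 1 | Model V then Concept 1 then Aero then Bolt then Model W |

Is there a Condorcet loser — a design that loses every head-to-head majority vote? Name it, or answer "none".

none

Pairwise majorities:
Aero vs Concept 1: 8 to 9, Concept 1.
Aero–Model W: Aero 13–4.
Aero vs Bolt: Aero is ranked higher on 4+4+1 = 9 ballots, Bolt on 8. Aero wins 9–8.
Aero vs Model V: Aero preferred on 4+4 = 8 ballots; Model V wins 9–8.
Concept 1–Model W: Model W 12–5.
Concept 1 vs Bolt: 4+4+1 = 9 for Concept 1, 8 for Bolt — Concept 1 by 9–8.
Concept 1 vs Model V: 4+4 = 8 for Concept 1, 9 for Model V — Model V by 9–8.
Model W vs Bolt: Model W preferred on 4+4 = 8 ballots; Bolt wins 9–8.
Model W vs Model V: Model W preferred on 4 ballots; Model V wins 13–4.
Bolt–Model V: Model V 13–4.
Every design wins at least one matchup (Aero beats Model W; Concept 1 beats Aero; Model W beats Concept 1; Bolt beats Model W; Model V beats Aero), so there is no Condorcet loser.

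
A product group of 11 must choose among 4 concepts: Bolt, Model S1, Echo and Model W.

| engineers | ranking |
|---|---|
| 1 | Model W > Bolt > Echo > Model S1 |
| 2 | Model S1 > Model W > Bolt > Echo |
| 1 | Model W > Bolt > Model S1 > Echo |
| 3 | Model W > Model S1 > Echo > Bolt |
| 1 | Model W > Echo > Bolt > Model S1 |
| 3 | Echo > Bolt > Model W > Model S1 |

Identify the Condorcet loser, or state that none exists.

Pairwise majorities:
Bolt–Model S1: Bolt 6–5.
Bolt vs Echo: Echo, 7–4.
Bolt–Model W: Model W 8–3.
Model S1 vs Echo: Model S1, 6–5.
Model S1 vs Model W: Model W, 9–2.
Echo vs Model W: 3 to 8, Model W.
Every design wins at least one matchup (Bolt beats Model S1; Model S1 beats Echo; Echo beats Bolt; Model W beats Bolt), so there is no Condorcet loser.

none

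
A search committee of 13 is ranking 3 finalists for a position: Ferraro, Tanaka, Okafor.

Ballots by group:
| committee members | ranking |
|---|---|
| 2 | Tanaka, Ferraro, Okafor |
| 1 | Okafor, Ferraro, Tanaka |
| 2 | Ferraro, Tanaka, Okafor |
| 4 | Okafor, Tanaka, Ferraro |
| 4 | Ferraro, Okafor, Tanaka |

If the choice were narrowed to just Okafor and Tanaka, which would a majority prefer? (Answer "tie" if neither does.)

Ballots ranking Okafor above Tanaka: 1 + 4 + 4 = 9.
Ballots ranking Tanaka above Okafor: 13 − 9 = 4.
Okafor wins the head-to-head 9–4.

Okafor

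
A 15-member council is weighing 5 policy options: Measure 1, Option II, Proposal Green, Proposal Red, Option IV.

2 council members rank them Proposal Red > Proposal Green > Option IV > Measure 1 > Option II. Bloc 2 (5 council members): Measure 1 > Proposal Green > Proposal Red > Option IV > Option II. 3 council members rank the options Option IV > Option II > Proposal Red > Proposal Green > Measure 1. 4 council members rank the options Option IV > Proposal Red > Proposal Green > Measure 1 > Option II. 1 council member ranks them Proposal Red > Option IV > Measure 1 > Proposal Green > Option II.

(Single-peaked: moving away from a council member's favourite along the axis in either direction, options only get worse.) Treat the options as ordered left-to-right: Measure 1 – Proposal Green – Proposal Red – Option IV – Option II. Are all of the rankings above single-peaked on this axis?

Axis positions: Measure 1=1, Proposal Green=2, Proposal Red=3, Option IV=4, Option II=5.
Bloc 1 (peak Proposal Red at position 3): ranking walks positions 3-2-4-1-5, expanding outward from the peak — single-peaked.
Bloc 2 (peak Measure 1 at position 1): ranking walks positions 1-2-3-4-5, expanding outward from the peak — single-peaked.
Bloc 3 (peak Option IV at position 4): ranking walks positions 4-5-3-2-1, expanding outward from the peak — single-peaked.
Bloc 4 (peak Option IV at position 4): ranking walks positions 4-3-2-1-5, expanding outward from the peak — single-peaked.
Bloc 5: ranking walks positions 3-4-1-2-5; Measure 1 is ranked above Proposal Green even though Proposal Green lies between Measure 1 and the peak Proposal Red on the axis — preferences dip and rise again. Not single-peaked.
Bloc 5 violates single-peakedness, so the profile is not single-peaked on this axis.

no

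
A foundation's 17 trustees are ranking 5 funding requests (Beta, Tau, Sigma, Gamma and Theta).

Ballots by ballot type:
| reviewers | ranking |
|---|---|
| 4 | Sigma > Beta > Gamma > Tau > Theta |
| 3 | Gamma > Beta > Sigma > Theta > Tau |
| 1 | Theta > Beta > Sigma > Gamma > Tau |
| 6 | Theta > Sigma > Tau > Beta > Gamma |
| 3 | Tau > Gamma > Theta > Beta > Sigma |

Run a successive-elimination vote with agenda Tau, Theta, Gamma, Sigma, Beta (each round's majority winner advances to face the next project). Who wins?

Round 1: Tau vs Theta — 7–10, Theta advances.
Round 2: Theta vs Gamma — 7–10, Gamma advances.
Round 3: Gamma vs Sigma — 6–11, Sigma advances.
Round 4: Sigma vs Beta — 10–7, Sigma advances.
The agenda winner is Sigma.

Sigma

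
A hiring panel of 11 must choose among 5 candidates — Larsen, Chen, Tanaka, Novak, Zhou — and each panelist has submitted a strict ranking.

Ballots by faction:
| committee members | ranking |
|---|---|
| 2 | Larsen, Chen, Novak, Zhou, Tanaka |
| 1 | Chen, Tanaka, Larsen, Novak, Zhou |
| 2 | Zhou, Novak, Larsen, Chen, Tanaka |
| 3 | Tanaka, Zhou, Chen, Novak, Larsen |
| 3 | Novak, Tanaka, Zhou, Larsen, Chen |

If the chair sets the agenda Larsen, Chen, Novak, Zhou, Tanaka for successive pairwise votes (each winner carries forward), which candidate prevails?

Novak

Round 1: Larsen vs Chen — 7–4, Larsen advances.
Round 2: Larsen vs Novak — 3–8, Novak advances.
Round 3: Novak vs Zhou — 6–5, Novak advances.
Round 4: Novak vs Tanaka — 7–4, Novak advances.
The agenda winner is Novak.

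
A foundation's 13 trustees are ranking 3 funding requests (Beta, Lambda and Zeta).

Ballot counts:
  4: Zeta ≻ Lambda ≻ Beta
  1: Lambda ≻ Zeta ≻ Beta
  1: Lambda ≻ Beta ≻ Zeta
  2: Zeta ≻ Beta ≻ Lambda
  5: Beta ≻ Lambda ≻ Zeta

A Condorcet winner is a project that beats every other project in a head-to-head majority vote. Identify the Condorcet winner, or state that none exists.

none

Pairwise majorities:
Beta vs Lambda: Beta is ranked higher on 2+5 = 7 ballots, Lambda on 6. Beta wins 7–6.
Beta vs Zeta: 1+5 = 6 for Beta, 7 for Zeta — Zeta by 7–6.
Lambda vs Zeta: Lambda preferred on 1+1+5 = 7 ballots; Lambda wins 7–6.
No project is unbeaten: Beta loses to Zeta; Lambda loses to Beta; Zeta loses to Lambda. In particular Beta → Lambda → Zeta → Beta is a majority cycle — no Condorcet winner exists.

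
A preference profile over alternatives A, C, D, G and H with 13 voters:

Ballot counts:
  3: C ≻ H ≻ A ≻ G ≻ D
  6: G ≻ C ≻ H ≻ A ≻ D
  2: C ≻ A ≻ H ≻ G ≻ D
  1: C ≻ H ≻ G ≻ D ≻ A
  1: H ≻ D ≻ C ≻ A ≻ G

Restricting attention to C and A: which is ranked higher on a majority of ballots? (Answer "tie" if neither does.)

C

Ballots ranking C above A: 3 + 6 + 2 + 1 + 1 = 13.
Ballots ranking A above C: 13 − 13 = 0.
C wins the head-to-head 13–0.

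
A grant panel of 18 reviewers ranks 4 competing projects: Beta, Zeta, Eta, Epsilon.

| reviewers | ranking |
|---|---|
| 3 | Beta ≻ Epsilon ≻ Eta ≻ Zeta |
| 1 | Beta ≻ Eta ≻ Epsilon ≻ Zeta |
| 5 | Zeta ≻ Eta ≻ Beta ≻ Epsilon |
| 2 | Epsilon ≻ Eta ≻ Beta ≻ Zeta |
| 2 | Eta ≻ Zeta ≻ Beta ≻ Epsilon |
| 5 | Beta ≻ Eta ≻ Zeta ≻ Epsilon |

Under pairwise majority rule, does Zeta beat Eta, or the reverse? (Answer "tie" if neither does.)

Ballots ranking Zeta above Eta: 5.
Ballots ranking Eta above Zeta: 18 − 5 = 13.
Eta wins the head-to-head 13–5.

Eta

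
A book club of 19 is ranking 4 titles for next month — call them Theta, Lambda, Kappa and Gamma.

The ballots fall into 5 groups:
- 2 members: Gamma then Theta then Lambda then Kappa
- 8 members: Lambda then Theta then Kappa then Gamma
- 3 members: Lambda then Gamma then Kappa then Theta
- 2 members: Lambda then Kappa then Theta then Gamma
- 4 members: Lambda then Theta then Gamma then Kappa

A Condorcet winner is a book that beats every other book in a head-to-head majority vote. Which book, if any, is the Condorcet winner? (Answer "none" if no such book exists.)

Pairwise majorities:
Theta–Lambda: Lambda 17–2.
Theta–Kappa: Theta 14–5.
Theta vs Gamma: Theta, 14–5.
Lambda vs Kappa: Lambda wins 19–0.
Lambda vs Gamma: Lambda, 17–2.
Kappa vs Gamma: Kappa, 10–9.
Lambda beats each of Theta, Kappa, Gamma — Lambda is the Condorcet winner.

Lambda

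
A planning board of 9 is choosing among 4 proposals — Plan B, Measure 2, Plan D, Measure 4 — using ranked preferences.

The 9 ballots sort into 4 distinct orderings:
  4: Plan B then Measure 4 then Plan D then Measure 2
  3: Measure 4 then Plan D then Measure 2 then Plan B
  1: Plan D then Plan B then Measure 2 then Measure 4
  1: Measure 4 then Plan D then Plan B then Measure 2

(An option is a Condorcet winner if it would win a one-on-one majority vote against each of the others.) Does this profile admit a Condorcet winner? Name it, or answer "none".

Check each pair by majority over 9 ballots:
Plan B vs Measure 2: Plan B is ranked higher on 4+1+1 = 6 ballots, Measure 2 on 3. Plan B wins 6–3.
Plan B vs Plan D: Plan B is ranked higher on 4 ballots, Plan D on 5. Plan D wins 5–4.
Plan B vs Measure 4: Plan B is ranked higher on 4+1 = 5 ballots, Measure 4 on 4. Plan B wins 5–4.
Measure 2 vs Plan D: Measure 2 is ranked higher on 0 ballots, Plan D on 9. Plan D wins 9–0.
Measure 2 vs Measure 4: Measure 2 is ranked higher on 1 ballot, Measure 4 on 8. Measure 4 wins 8–1.
Plan D vs Measure 4: Plan D preferred on 1 ballot; Measure 4 wins 8–1.
No option is unbeaten: Plan B loses to Plan D; Measure 2 loses to Plan B; Plan D loses to Measure 4; Measure 4 loses to Plan B. In particular Plan B > Measure 4 > Plan D > Plan B is a majority cycle — no Condorcet winner exists.

none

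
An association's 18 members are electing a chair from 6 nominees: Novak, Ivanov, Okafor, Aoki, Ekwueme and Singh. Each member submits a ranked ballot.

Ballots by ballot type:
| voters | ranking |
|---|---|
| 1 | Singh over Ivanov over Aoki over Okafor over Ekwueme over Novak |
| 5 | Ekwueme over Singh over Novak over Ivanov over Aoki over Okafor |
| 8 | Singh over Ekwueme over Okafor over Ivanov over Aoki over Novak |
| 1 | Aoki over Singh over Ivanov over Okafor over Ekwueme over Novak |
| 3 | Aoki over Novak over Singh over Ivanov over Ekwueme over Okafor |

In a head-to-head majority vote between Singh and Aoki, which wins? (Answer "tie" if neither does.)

Singh

Ballots ranking Singh above Aoki: 1 + 5 + 8 = 14.
Ballots ranking Aoki above Singh: 18 − 14 = 4.
Singh wins the head-to-head 14–4.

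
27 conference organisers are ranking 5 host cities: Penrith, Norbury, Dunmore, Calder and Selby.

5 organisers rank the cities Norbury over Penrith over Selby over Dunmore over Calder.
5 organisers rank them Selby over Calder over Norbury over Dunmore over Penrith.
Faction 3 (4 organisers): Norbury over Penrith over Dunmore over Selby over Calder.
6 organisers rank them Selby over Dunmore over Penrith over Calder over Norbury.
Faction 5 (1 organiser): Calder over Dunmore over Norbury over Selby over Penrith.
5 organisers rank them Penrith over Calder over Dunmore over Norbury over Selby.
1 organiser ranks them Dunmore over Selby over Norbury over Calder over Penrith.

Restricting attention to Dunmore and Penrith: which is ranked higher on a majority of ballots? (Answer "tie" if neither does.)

Penrith

Ballots ranking Dunmore above Penrith: 5 + 6 + 1 + 1 = 13.
Ballots ranking Penrith above Dunmore: 27 − 13 = 14.
Penrith wins the head-to-head 14–13.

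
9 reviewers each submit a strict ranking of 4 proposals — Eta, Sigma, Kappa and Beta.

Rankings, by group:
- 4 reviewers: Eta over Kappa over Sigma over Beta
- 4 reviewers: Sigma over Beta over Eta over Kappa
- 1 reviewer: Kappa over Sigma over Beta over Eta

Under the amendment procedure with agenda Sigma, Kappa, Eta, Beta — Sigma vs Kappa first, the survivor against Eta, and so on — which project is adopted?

Round 1: Sigma vs Kappa — 4–5, Kappa advances.
Round 2: Kappa vs Eta — 1–8, Eta advances.
Round 3: Eta vs Beta — 4–5, Beta advances.
The agenda winner is Beta.

Beta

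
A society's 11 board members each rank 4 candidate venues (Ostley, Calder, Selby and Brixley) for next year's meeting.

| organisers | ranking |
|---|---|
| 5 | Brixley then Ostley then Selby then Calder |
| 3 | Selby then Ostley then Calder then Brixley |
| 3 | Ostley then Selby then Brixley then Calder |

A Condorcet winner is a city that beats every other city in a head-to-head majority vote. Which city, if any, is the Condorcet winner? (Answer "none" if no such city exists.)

Head-to-head results (11 organisers):
Ostley vs Calder: 5+3+3 = 11 for Ostley, 0 for Calder — Ostley by 11–0.
Ostley vs Selby: 8 to 3, Ostley.
Ostley vs Brixley: Ostley, 6–5.
Calder vs Selby: Selby, 11–0.
Calder vs Brixley: Brixley, 8–3.
Selby–Brixley: Selby 6–5.
Only Ostley has no losses; Ostley is the Condorcet winner.

Ostley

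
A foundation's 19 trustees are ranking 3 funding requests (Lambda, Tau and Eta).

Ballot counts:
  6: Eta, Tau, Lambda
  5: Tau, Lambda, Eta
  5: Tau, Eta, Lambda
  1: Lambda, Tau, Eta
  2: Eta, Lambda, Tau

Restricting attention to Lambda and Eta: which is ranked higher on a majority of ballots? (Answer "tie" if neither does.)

Ballots ranking Lambda above Eta: 5 + 1 = 6.
Ballots ranking Eta above Lambda: 19 − 6 = 13.
Eta wins the head-to-head 13–6.

Eta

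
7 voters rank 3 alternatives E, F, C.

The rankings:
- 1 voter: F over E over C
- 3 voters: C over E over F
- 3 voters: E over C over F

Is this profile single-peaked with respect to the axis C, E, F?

yes

Axis positions: C=1, E=2, F=3.
Type 1 (peak F at position 3): ranking walks positions 3-2-1, expanding outward from the peak — single-peaked.
Type 2 (peak C at position 1): ranking walks positions 1-2-3, expanding outward from the peak — single-peaked.
Type 3 (peak E at position 2): ranking walks positions 2-1-3, expanding outward from the peak — single-peaked.
Every ranking is single-peaked on this axis.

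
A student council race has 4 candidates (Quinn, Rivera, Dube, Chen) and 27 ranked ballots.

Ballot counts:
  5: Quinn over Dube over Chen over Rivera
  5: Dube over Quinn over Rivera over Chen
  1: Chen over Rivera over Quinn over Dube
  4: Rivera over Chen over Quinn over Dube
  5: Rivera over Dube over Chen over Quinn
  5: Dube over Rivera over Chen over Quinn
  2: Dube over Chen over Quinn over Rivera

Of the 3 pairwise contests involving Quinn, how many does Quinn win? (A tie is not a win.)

0

Quinn against each rival (27 voters):
Quinn vs Rivera: Quinn is ranked higher on 5+5+2 = 12 ballots, Rivera on 15. Rivera wins 15–12.
Quinn vs Dube: Dube wins 17–10.
Quinn vs Chen: Quinn preferred on 5+5 = 10 ballots; Chen wins 17–10.
Quinn beats no one; loses to Rivera, Dube, Chen — 0 pairwise wins.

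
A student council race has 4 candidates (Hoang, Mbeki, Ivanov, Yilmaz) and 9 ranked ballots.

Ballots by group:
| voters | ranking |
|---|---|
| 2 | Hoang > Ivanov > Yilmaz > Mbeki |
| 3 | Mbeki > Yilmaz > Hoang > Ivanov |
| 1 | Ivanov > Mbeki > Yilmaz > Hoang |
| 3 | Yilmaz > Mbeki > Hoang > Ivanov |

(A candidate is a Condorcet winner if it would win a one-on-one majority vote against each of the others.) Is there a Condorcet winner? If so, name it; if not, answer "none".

Head-to-head results (9 voters):
Hoang vs Mbeki: Mbeki wins 7–2.
Hoang vs Ivanov: 8 to 1, Hoang.
Hoang vs Yilmaz: Yilmaz, 7–2.
Mbeki vs Ivanov: 6 to 3, Mbeki.
Mbeki vs Yilmaz: Yilmaz wins 5–4.
Ivanov vs Yilmaz: Ivanov is ranked higher on 2+1 = 3 ballots, Yilmaz on 6. Yilmaz wins 6–3.
Yilmaz beats each of Hoang, Mbeki, Ivanov — Yilmaz is the Condorcet winner.

Yilmaz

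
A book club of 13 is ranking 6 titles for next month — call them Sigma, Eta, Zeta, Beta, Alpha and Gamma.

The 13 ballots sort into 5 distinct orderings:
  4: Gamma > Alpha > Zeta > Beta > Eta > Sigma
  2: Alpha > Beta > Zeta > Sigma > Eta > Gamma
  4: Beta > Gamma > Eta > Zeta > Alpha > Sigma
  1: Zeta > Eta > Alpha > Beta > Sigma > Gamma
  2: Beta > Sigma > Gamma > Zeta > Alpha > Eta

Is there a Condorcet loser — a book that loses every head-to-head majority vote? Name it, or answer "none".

Sigma

Pairwise majorities:
Sigma–Eta: Eta 9–4.
Sigma vs Zeta: 2 for Sigma, 11 for Zeta — Zeta by 11–2.
Sigma vs Beta: 0 to 13, Beta.
Sigma vs Alpha: Sigma preferred on 2 ballots; Alpha wins 11–2.
Sigma vs Gamma: Gamma wins 8–5.
Eta vs Zeta: Eta preferred on 4 ballots; Zeta wins 9–4.
Eta vs Beta: Beta, 12–1.
Eta vs Alpha: 4+1 = 5 for Eta, 8 for Alpha — Alpha by 8–5.
Eta vs Gamma: Eta is ranked higher on 2+1 = 3 ballots, Gamma on 10. Gamma wins 10–3.
Zeta vs Beta: Beta, 8–5.
Zeta–Alpha: Zeta 7–6.
Zeta vs Gamma: Zeta preferred on 2+1 = 3 ballots; Gamma wins 10–3.
Beta–Alpha: Alpha 7–6.
Beta vs Gamma: Beta preferred on 2+4+1+2 = 9 ballots; Beta wins 9–4.
Alpha vs Gamma: 2+1 = 3 for Alpha, 10 for Gamma — Gamma by 10–3.
Sigma is beaten in every head-to-head and is the Condorcet loser.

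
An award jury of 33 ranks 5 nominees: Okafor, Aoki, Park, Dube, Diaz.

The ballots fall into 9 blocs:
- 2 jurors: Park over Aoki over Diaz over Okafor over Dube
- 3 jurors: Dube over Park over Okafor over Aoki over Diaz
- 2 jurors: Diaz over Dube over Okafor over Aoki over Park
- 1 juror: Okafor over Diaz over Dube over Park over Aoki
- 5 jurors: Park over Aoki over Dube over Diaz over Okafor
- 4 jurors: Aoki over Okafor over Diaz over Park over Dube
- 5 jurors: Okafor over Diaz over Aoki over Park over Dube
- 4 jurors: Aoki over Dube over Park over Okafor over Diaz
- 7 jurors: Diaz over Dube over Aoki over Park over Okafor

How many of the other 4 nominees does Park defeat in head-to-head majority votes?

1

Park against each rival (33 jurors):
Park vs Okafor: Park, 21–12.
Park vs Aoki: 2+3+1+5 = 11 for Park, 22 for Aoki — Aoki by 22–11.
Park vs Dube: Park is ranked higher on 2+5+4+5 = 16 ballots, Dube on 17. Dube wins 17–16.
Park vs Diaz: Diaz, 19–14.
Park beats Okafor; loses to Aoki, Dube, Diaz — 1 pairwise win.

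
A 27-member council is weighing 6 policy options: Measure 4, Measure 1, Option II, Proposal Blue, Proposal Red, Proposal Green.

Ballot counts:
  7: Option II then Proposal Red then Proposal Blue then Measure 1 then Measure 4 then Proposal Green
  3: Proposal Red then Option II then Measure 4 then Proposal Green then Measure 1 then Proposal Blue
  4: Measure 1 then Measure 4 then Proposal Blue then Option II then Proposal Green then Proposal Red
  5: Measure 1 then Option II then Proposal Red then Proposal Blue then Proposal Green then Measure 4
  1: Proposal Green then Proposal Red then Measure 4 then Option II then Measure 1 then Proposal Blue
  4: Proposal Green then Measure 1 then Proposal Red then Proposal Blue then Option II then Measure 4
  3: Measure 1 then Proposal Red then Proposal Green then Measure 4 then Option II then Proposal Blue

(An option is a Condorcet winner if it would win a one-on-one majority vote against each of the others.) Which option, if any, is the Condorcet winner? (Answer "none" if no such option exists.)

Check each pair by majority over 27 ballots:
Measure 4 vs Measure 1: Measure 1 wins 23–4.
Measure 4 vs Option II: Option II, 19–8.
Measure 4 vs Proposal Blue: Proposal Blue wins 16–11.
Measure 4–Proposal Red: Proposal Red 23–4.
Measure 4 vs Proposal Green: Measure 4, 14–13.
Measure 1 vs Option II: Measure 1, 16–11.
Measure 1–Proposal Blue: Measure 1 20–7.
Measure 1 vs Proposal Red: Measure 1 wins 16–11.
Measure 1–Proposal Green: Measure 1 19–8.
Option II vs Proposal Blue: Option II wins 19–8.
Option II–Proposal Red: Option II 16–11.
Option II vs Proposal Green: Option II wins 19–8.
Proposal Blue–Proposal Red: Proposal Red 23–4.
Proposal Blue vs Proposal Green: Proposal Blue, 16–11.
Proposal Red vs Proposal Green: Proposal Red wins 18–9.
Only Measure 1 has no losses; Measure 1 is the Condorcet winner.

Measure 1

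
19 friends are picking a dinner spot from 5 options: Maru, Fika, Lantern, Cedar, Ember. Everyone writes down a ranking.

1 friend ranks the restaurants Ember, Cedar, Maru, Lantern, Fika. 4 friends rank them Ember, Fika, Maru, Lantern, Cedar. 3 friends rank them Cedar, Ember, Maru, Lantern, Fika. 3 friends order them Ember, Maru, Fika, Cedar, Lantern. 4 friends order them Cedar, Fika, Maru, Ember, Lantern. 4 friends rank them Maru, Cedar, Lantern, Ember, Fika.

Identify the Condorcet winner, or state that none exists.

none

Check each pair by majority over 19 ballots:
Maru vs Fika: Maru wins 11–8.
Maru vs Lantern: Maru wins 19–0.
Maru vs Cedar: Maru preferred on 4+3+4 = 11 ballots; Maru wins 11–8.
Maru vs Ember: 8 to 11, Ember.
Fika vs Lantern: Fika wins 11–8.
Fika–Cedar: Cedar 12–7.
Fika vs Ember: Fika is ranked higher on 4 ballots, Ember on 15. Ember wins 15–4.
Lantern vs Cedar: 4 to 15, Cedar.
Lantern vs Ember: Lantern preferred on 4 ballots; Ember wins 15–4.
Cedar vs Ember: 11 to 8, Cedar.
Every restaurant loses at least once (Maru loses to Ember; Fika loses to Maru; Lantern loses to Maru; Cedar loses to Maru; Ember loses to Cedar). The majority relation contains the cycle Maru → Cedar → Ember → Maru, so there is no Condorcet winner.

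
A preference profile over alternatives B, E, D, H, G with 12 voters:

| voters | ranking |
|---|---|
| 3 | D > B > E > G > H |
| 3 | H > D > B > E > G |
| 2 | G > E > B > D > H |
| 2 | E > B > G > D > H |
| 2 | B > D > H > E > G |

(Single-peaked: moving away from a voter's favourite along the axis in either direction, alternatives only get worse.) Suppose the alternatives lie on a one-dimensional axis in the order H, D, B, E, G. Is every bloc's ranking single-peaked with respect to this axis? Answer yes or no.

yes

Axis positions: H=1, D=2, B=3, E=4, G=5.
Bloc 1 (peak D at position 2): ranking walks positions 2-3-4-5-1, expanding outward from the peak — single-peaked.
Bloc 2 (peak H at position 1): ranking walks positions 1-2-3-4-5, expanding outward from the peak — single-peaked.
Bloc 3 (peak G at position 5): ranking walks positions 5-4-3-2-1, expanding outward from the peak — single-peaked.
Bloc 4 (peak E at position 4): ranking walks positions 4-3-5-2-1, expanding outward from the peak — single-peaked.
Bloc 5 (peak B at position 3): ranking walks positions 3-2-1-4-5, expanding outward from the peak — single-peaked.
Every ranking is single-peaked on this axis.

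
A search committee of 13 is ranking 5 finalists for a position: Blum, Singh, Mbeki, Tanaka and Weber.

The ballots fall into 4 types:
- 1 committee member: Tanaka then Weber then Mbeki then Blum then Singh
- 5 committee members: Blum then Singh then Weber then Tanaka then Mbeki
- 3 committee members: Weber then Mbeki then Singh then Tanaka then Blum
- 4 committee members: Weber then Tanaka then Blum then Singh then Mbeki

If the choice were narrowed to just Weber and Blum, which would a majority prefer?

Ballots ranking Weber above Blum: 1 + 3 + 4 = 8.
Ballots ranking Blum above Weber: 13 − 8 = 5.
Weber wins the head-to-head 8–5.

Weber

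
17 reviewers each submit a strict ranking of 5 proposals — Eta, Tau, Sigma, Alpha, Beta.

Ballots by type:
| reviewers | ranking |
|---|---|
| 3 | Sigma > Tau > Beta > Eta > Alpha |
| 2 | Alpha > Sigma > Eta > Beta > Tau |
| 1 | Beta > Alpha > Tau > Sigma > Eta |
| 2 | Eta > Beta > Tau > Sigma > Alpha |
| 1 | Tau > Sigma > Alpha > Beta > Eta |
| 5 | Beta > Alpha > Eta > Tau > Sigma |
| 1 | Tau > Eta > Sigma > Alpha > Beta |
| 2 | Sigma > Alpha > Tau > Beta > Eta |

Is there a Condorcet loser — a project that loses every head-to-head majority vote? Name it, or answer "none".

Pairwise majorities:
Eta vs Tau: 9 to 8, Eta.
Eta vs Sigma: 2+5+1 = 8 for Eta, 9 for Sigma — Sigma by 9–8.
Eta vs Alpha: Alpha, 11–6.
Eta vs Beta: Eta preferred on 2+2+1 = 5 ballots; Beta wins 12–5.
Tau vs Sigma: Tau, 10–7.
Tau vs Alpha: Alpha wins 10–7.
Tau–Beta: Beta 10–7.
Sigma vs Alpha: Sigma wins 9–8.
Sigma vs Beta: Sigma wins 9–8.
Alpha vs Beta: Beta, 11–6.
Every project wins at least one matchup (Eta beats Tau; Tau beats Sigma; Sigma beats Eta; Alpha beats Eta; Beta beats Eta), so there is no Condorcet loser.

none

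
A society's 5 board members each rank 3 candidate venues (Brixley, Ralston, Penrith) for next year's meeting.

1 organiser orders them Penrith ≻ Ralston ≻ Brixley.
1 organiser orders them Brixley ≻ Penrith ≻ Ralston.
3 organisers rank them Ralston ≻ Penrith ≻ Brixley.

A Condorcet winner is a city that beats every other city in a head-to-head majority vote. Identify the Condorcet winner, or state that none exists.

Pairwise majorities:
Brixley vs Ralston: 1 for Brixley, 4 for Ralston — Ralston by 4–1.
Brixley vs Penrith: 1 for Brixley, 4 for Penrith — Penrith by 4–1.
Ralston vs Penrith: 3 to 2, Ralston.
Only Ralston has no losses; Ralston is the Condorcet winner.

Ralston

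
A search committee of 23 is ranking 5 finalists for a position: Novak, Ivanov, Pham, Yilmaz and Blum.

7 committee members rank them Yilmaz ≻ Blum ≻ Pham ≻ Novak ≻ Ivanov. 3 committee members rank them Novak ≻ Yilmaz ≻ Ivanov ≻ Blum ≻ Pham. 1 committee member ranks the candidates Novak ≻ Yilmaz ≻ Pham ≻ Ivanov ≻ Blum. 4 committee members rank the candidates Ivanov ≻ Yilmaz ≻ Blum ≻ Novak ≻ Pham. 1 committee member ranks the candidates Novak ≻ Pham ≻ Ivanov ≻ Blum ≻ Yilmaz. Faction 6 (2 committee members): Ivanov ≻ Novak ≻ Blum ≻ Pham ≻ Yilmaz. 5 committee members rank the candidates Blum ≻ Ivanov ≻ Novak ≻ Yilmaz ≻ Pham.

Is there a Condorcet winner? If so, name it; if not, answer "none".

none

Check each pair by majority over 23 ballots:
Novak vs Ivanov: Novak is ranked higher on 7+3+1+1 = 12 ballots, Ivanov on 11. Novak wins 12–11.
Novak vs Pham: Novak preferred on 3+1+4+1+2+5 = 16 ballots; Novak wins 16–7.
Novak vs Yilmaz: 12 to 11, Novak.
Novak vs Blum: Blum wins 16–7.
Ivanov vs Pham: Ivanov preferred on 3+4+2+5 = 14 ballots; Ivanov wins 14–9.
Ivanov vs Yilmaz: 4+1+2+5 = 12 for Ivanov, 11 for Yilmaz — Ivanov by 12–11.
Ivanov vs Blum: Blum, 12–11.
Pham vs Yilmaz: Pham preferred on 1+2 = 3 ballots; Yilmaz wins 20–3.
Pham vs Blum: 2 to 21, Blum.
Yilmaz vs Blum: 7+3+1+4 = 15 for Yilmaz, 8 for Blum — Yilmaz by 15–8.
No candidate is unbeaten: Novak loses to Blum; Ivanov loses to Novak; Pham loses to Novak; Yilmaz loses to Novak; Blum loses to Yilmaz. In particular Novak beats Yilmaz beats Blum beats Novak is a majority cycle — no Condorcet winner exists.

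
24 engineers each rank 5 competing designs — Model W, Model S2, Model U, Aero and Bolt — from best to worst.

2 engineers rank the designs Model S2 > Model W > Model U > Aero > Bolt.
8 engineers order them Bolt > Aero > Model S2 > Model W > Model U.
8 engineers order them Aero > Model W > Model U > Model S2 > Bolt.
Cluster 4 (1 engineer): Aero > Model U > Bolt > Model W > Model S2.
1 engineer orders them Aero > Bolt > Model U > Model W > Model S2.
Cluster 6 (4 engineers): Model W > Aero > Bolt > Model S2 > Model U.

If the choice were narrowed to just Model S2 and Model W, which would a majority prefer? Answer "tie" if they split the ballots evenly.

Ballots ranking Model S2 above Model W: 2 + 8 = 10.
Ballots ranking Model W above Model S2: 24 − 10 = 14.
Model W wins the head-to-head 14–10.

Model W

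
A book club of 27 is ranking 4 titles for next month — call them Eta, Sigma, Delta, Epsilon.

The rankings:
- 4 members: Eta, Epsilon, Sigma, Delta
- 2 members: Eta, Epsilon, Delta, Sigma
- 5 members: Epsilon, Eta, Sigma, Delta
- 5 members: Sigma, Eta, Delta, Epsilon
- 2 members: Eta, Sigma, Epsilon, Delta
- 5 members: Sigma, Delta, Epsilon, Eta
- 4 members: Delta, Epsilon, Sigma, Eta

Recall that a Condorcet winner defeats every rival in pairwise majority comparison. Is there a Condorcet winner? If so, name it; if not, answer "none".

Head-to-head results (27 members):
Eta vs Sigma: 4+2+5+2 = 13 for Eta, 14 for Sigma — Sigma by 14–13.
Eta vs Delta: Eta preferred on 4+2+5+5+2 = 18 ballots; Eta wins 18–9.
Eta vs Epsilon: 13 to 14, Epsilon.
Sigma vs Delta: 4+5+5+2+5 = 21 for Sigma, 6 for Delta — Sigma by 21–6.
Sigma vs Epsilon: Sigma preferred on 5+2+5 = 12 ballots; Epsilon wins 15–12.
Delta vs Epsilon: Delta is ranked higher on 5+5+4 = 14 ballots, Epsilon on 13. Delta wins 14–13.
Every book loses at least once (Eta loses to Sigma; Sigma loses to Epsilon; Delta loses to Eta; Epsilon loses to Delta). The majority relation contains the cycle Eta > Delta > Epsilon > Eta, so there is no Condorcet winner.

none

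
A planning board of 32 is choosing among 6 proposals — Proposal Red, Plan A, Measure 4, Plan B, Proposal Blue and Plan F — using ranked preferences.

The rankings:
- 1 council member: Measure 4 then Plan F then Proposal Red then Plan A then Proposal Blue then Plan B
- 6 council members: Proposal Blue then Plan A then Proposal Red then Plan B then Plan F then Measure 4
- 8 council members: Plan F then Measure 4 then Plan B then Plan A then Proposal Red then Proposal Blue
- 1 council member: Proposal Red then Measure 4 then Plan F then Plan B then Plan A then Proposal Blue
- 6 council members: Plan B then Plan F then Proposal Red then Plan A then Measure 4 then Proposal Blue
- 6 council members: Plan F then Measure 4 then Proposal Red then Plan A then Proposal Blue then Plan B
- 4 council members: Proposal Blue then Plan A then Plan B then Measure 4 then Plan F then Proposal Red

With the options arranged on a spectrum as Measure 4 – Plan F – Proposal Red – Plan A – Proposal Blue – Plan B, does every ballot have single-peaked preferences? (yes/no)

no

Axis positions: Measure 4=1, Plan F=2, Proposal Red=3, Plan A=4, Proposal Blue=5, Plan B=6.
Faction 1 (peak Measure 4 at position 1): ranking walks positions 1-2-3-4-5-6, expanding outward from the peak — single-peaked.
Faction 2 (peak Proposal Blue at position 5): ranking walks positions 5-4-3-6-2-1, expanding outward from the peak — single-peaked.
Faction 3: ranking walks positions 2-1-6-4-3-5; Plan B is ranked above Proposal Red even though Proposal Red lies between Plan B and the peak Plan F on the axis — preferences dip and rise again. Not single-peaked.
Faction 4: ranking walks positions 3-1-2-6-4-5; Measure 4 is ranked above Plan F even though Plan F lies between Measure 4 and the peak Proposal Red on the axis — preferences dip and rise again. Not single-peaked.
Faction 5: ranking walks positions 6-2-3-4-1-5; Plan F is ranked above Proposal Blue even though Proposal Blue lies between Plan F and the peak Plan B on the axis — preferences dip and rise again. Not single-peaked.
Faction 6 (peak Plan F at position 2): ranking walks positions 2-1-3-4-5-6, expanding outward from the peak — single-peaked.
Faction 7: ranking walks positions 5-4-6-1-2-3; Measure 4 is ranked above Proposal Red even though Proposal Red lies between Measure 4 and the peak Proposal Blue on the axis — preferences dip and rise again. Not single-peaked.
Faction 3 violates single-peakedness, so the profile is not single-peaked on this axis.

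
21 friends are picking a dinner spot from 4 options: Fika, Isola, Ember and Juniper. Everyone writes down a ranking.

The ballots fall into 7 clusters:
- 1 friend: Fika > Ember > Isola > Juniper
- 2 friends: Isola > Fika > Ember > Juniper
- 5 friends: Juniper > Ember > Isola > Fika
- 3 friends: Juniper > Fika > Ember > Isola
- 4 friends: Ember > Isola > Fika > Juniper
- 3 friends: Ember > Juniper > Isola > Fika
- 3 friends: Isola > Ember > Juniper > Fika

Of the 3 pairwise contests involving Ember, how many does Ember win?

3

Ember against each rival (21 friends):
Ember vs Fika: Ember is ranked higher on 5+4+3+3 = 15 ballots, Fika on 6. Ember wins 15–6.
Ember–Isola: Ember 16–5.
Ember vs Juniper: Ember, 13–8.
Ember beats Fika, Isola, Juniper — 3 pairwise wins.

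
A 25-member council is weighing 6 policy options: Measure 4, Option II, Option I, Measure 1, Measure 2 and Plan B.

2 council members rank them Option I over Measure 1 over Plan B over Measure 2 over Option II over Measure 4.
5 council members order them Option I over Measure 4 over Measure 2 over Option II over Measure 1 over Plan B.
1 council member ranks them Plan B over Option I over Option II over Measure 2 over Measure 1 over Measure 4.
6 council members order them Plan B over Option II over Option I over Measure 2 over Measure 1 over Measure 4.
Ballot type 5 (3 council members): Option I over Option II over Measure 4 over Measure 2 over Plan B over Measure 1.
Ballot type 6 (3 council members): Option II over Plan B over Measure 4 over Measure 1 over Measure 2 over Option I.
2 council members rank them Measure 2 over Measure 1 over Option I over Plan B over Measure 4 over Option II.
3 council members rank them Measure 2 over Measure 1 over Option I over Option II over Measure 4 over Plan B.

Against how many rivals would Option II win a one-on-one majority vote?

4

Option II against each rival (25 council members):
Option II vs Measure 4: Option II, 18–7.
Option II vs Option I: Option I wins 16–9.
Option II–Measure 1: Option II 18–7.
Option II–Measure 2: Option II 13–12.
Option II vs Plan B: Option II is ranked higher on 5+3+3+3 = 14 ballots, Plan B on 11. Option II wins 14–11.
Option II beats Measure 4, Measure 1, Measure 2, Plan B; loses to Option I — 4 pairwise wins.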